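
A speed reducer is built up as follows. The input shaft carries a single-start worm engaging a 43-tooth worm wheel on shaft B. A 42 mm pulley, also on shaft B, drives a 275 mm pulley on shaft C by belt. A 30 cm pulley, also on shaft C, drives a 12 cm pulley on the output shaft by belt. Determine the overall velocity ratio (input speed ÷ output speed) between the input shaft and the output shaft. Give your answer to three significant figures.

113

Each stage contributes driven/driver: worm 43/1 = 43, belt 275/42 = 6.5476, belt 12/30 = 0.4.
Overall: 43 × 6.5476 × 0.4 = 112.62.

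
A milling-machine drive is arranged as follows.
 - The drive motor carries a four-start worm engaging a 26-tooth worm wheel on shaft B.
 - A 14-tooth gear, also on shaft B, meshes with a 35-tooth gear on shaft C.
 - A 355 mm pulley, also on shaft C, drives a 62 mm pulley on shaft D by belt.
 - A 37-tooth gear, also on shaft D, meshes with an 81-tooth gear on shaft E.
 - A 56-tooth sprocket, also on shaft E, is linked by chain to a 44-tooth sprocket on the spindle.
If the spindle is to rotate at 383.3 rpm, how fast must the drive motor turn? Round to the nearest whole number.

Overall ratio R = 6.5 × 2.5 × 0.17465 × 2.1892 × 0.78571 = 4.8816.
Required input speed = output speed × R = 383.3 × 4.8816 = 1871.1 rpm.

1871 rpm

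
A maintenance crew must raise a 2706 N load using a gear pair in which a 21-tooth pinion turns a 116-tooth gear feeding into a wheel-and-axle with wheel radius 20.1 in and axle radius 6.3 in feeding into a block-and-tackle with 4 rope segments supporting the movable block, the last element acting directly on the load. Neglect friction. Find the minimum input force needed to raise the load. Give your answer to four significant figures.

38.39 N

Gear pair MA = 116/21 = 5.5238.
Wheel-and-axle MA = R/r = 20.1/6.3 = 3.1905.
Block-and-tackle MA = number of supporting rope parts = 4.
Combined ideal MA = 5.5238 × 3.1905 × 4 = 70.494.
Effort = load / MA = 2706 / 70.494 = 38.386 N.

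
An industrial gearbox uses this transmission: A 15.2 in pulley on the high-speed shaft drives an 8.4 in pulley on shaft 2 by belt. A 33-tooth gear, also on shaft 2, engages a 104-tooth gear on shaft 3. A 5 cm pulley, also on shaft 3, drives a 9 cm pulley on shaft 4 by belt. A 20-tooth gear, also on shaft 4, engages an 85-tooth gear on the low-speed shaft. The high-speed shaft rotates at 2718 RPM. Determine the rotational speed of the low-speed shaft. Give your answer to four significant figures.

Belt: ratio = 8.4/15.2 = 0.55263, so shaft 2 turns at 2718 / 0.55263 = 4918.3 RPM.
Gear mesh: ratio = 104/33 = 3.1515, so shaft 3 turns at 4918.3 / 3.1515 = 1560.6 RPM.
Belt: ratio = 9/5 = 1.8, so shaft 4 turns at 1560.6 / 1.8 = 867.01 RPM.
Gear mesh: ratio = 85/20 = 4.25, so the low-speed shaft turns at 867.01 / 4.25 = 204 RPM.

204.0 RPM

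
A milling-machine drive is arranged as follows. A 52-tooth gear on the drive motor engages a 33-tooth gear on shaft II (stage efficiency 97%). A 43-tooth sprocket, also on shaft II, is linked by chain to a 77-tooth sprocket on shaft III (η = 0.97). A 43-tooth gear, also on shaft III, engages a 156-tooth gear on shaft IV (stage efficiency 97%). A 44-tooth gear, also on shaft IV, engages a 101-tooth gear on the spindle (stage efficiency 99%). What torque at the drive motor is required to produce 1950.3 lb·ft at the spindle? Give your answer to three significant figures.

228 lb·ft

Overall ratio R = 0.63462 × 1.7907 × 3.6279 × 2.2955 = 9.4636; overall efficiency η = 0.97 × 0.97 × 0.97 × 0.99 = 0.9035.
Input torque = output torque / (R × η) = 1950.3 / (9.4636 × 0.9035) = 228.08 lb·ft.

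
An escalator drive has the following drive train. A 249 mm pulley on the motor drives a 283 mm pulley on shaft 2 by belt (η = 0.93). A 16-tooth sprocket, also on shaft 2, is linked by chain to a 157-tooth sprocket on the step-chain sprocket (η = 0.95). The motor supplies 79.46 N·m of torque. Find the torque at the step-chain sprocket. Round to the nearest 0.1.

782.9 N·m

Belt: ratio = 283/249 = 1.1365; torque at shaft 2 = 79.46 × 1.1365 × 0.93 = 83.988 N·m.
Chain: ratio = 157/16 = 9.8125; torque at the step-chain sprocket = 83.988 × 9.8125 × 0.95 = 782.93 N·m.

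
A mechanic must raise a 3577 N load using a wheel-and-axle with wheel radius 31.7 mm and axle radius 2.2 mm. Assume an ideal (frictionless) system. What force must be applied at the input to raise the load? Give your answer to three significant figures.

Wheel-and-axle MA = R/r = 31.7/2.2 = 14.409.
Effort = load / MA = 3577 / 14.409 = 248.25 N.

248 N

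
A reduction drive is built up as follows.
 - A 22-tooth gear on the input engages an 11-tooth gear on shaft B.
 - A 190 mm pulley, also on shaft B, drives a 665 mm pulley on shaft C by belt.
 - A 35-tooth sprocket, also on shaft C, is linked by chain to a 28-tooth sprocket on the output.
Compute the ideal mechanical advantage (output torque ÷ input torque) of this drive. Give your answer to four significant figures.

Each stage contributes driven/driver: gear mesh 11/22 = 0.5, belt 665/190 = 3.5, chain 28/35 = 0.8.
Overall: 0.5 × 3.5 × 0.8 = 1.4.

1.400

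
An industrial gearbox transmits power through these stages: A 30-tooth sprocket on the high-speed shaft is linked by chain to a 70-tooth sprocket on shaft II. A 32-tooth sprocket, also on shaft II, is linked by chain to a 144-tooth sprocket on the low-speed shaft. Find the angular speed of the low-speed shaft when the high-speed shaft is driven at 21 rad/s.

chain 70/30 = 2.3333 → 21/2.3333 = 9 rad/s
chain 144/32 = 4.5 → 9/4.5 = 2 rad/s

2 rad/s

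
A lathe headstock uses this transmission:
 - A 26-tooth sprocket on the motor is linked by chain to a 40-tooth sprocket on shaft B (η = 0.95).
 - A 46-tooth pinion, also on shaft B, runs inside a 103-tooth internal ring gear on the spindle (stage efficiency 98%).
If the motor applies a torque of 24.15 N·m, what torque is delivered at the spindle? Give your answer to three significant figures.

77.5 N·m

Chain: ratio = 40/26 = 1.5385; torque at shaft B = 24.15 × 1.5385 × 0.95 = 35.296 N·m.
Internal gear: ratio = 103/46 = 2.2391; torque at the spindle = 35.296 × 2.2391 × 0.98 = 77.452 N·m.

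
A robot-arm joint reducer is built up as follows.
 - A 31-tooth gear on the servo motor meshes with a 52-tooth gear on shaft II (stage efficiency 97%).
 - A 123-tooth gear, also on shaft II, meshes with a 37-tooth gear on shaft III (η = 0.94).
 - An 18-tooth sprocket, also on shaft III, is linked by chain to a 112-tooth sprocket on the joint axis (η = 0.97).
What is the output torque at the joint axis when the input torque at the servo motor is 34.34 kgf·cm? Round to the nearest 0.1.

95.4 kgf·cm

gear mesh 52/31 = 1.6774 → τ = 34.34·1.6774·0.97 = 55.875 kgf·cm
gear mesh 37/123 = 0.30081 → τ = 55.875·0.30081·0.94 = 15.799 kgf·cm
chain 112/18 = 6.2222 → τ = 15.799·6.2222·0.97 = 95.358 kgf·cm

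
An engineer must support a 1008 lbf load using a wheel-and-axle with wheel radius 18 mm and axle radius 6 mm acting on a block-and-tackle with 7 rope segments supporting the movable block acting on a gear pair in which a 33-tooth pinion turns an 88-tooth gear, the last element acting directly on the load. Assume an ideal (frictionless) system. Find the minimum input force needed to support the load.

Wheel-and-axle MA = R/r = 18/6 = 3.
Block-and-tackle MA = number of supporting rope parts = 7.
Gear pair MA = 88/33 = 2.6667.
Combined ideal MA = 3 × 7 × 2.6667 = 56.
Effort = load / MA = 1008 / 56 = 18 lbf.

18 lbf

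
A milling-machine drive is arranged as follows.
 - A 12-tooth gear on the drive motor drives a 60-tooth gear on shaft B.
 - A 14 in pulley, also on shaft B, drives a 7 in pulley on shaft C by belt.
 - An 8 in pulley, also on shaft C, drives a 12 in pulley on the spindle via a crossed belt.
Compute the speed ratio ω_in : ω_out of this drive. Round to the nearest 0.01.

Each stage contributes driven/driver: gear mesh 60/12 = 5, belt 7/14 = 0.5, belt 12/8 = 1.5.
Overall: 5 × 0.5 × 1.5 = 3.75.

3.75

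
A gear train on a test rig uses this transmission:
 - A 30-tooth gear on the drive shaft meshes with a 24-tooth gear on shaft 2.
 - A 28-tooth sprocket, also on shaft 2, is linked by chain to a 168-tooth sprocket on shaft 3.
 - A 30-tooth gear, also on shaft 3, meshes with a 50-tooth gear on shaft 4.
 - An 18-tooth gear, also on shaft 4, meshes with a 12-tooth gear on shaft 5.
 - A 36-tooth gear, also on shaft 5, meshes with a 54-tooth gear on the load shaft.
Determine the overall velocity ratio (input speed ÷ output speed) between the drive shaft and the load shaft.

8

Each stage contributes driven/driver: gear mesh 24/30 = 0.8, chain 168/28 = 6, gear mesh 50/30 = 1.6667, gear mesh 12/18 = 0.66667, gear mesh 54/36 = 1.5.
Overall: 0.8 × 6 × 1.6667 × 0.66667 × 1.5 = 8.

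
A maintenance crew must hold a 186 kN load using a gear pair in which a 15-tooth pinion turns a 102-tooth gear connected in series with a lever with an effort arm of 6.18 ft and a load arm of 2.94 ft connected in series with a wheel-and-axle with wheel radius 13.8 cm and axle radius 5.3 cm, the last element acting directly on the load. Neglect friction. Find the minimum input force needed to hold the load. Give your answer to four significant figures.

4.998 kN

Gear pair MA = 102/15 = 6.8.
Lever MA = effort arm / load arm = 6.18/2.94 = 2.102.
Wheel-and-axle MA = R/r = 13.8/5.3 = 2.6038.
Combined ideal MA = 6.8 × 2.102 × 2.6038 = 37.218.
Effort = load / MA = 186 / 37.218 = 4.9976 kN.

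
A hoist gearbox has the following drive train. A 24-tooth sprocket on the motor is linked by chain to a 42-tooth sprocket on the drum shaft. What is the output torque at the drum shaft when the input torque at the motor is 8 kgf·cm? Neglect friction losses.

chain 42/24 = 1.75 → τ = 8·1.75 = 14 kgf·cm

14 kgf·cm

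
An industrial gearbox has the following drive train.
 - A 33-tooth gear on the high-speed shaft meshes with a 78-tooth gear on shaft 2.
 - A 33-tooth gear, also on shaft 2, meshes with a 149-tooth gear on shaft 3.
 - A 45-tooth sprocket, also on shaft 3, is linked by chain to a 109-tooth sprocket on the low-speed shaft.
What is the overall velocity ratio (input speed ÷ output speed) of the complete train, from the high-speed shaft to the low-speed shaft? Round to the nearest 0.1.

25.9

Each stage contributes driven/driver: gear mesh 78/33 = 2.3636, gear mesh 149/33 = 4.5152, chain 109/45 = 2.4222.
Overall: 2.3636 × 4.5152 × 2.4222 = 25.85.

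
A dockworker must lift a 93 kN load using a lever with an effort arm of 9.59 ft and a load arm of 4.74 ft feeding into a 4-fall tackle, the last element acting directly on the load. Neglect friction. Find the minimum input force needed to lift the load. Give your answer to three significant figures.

Lever MA = effort arm / load arm = 9.59/4.74 = 2.0232.
Block-and-tackle MA = number of supporting rope parts = 4.
Combined ideal MA = 2.0232 × 4 = 8.0928.
Effort = load / MA = 93 / 8.0928 = 11.492 kN.

11.5 kN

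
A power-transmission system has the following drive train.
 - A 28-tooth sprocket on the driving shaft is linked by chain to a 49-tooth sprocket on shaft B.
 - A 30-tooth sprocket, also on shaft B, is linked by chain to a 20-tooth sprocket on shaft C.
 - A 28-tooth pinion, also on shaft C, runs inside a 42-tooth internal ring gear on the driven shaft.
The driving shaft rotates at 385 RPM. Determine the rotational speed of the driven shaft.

Chain: ratio = 49/28 = 1.75, so shaft B turns at 385 / 1.75 = 220 RPM.
Chain: ratio = 20/30 = 0.66667, so shaft C turns at 220 / 0.66667 = 330 RPM.
Internal gear: ratio = 42/28 = 1.5, so the driven shaft turns at 330 / 1.5 = 220 RPM.

220 RPM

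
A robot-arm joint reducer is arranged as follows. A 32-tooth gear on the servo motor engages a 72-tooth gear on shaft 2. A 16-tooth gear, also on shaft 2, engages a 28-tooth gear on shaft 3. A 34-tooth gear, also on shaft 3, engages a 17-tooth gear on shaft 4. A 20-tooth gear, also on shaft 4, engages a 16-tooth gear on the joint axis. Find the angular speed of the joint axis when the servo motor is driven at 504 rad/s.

320 rad/s

gear mesh 72/32 = 2.25 → 504/2.25 = 224 rad/s
gear mesh 28/16 = 1.75 → 224/1.75 = 128 rad/s
gear mesh 17/34 = 0.5 → 128/0.5 = 256 rad/s
gear mesh 16/20 = 0.8 → 256/0.8 = 320 rad/s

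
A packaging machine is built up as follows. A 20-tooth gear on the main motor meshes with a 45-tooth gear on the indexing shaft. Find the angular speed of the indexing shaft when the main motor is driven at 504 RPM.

the main motor → the indexing shaft (gear mesh, 45/20): 504 ÷ 2.25 = 224 RPM

224 RPM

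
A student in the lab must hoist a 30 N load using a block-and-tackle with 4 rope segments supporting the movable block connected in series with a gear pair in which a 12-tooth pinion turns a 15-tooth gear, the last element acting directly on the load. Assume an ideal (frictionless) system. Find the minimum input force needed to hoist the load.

Block-and-tackle MA = number of supporting rope parts = 4.
Gear pair MA = 15/12 = 1.25.
Combined ideal MA = 4 × 1.25 = 5.
Effort = load / MA = 30 / 5 = 6 N.

6 N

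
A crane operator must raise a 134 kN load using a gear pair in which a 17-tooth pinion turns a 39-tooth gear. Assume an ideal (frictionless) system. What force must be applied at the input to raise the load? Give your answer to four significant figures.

58.41 kN

Gear pair MA = 39/17 = 2.2941.
Effort = load / MA = 134 / 2.2941 = 58.41 kN.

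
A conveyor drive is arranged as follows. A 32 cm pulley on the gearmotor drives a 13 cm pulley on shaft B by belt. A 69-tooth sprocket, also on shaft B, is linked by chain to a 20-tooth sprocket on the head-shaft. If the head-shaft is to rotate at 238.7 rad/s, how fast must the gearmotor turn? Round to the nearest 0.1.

Overall ratio R = 0.40625 × 0.28986 = 0.11775.
Required input speed = output speed × R = 238.7 × 0.11775 = 28.108 rad/s.

28.1 rad/s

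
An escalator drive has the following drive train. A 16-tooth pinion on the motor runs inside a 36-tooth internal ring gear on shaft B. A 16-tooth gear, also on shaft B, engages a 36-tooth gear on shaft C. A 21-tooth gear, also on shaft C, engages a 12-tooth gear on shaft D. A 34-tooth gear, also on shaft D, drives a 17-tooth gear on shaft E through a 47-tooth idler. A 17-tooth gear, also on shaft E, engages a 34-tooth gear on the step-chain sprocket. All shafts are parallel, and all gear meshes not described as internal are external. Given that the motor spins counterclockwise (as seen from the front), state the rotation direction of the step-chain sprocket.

clockwise

the motor → shaft B: internal mesh, same direction → CCW.
shaft B → shaft C: external mesh, 1 reversal → CW.
shaft C → shaft D: external mesh, 1 reversal → CCW.
shaft D → shaft E: driver → idler → driven is 2 external meshes, 2 reversals → CCW.
shaft E → the step-chain sprocket: external mesh, 1 reversal → CW.
5 reversals in total — an odd number — so the step-chain sprocket turns opposite to the motor.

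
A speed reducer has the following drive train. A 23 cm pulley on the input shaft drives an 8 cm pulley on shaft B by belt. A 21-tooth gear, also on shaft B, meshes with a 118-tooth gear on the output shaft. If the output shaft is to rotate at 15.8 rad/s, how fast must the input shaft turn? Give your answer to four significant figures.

30.88 rad/s

Overall ratio R = 0.34783 × 5.619 = 1.9545.
Required input speed = output speed × R = 15.8 × 1.9545 = 30.88 rad/s.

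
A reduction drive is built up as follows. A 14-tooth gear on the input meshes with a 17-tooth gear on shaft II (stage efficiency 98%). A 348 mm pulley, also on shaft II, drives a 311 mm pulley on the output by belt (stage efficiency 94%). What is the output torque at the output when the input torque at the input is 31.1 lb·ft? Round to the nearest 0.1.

Gear mesh: ratio = 17/14 = 1.2143; torque at shaft II = 31.1 × 1.2143 × 0.98 = 37.009 lb·ft.
Belt: ratio = 311/348 = 0.89368; torque at the output = 37.009 × 0.89368 × 0.94 = 31.09 lb·ft.

31.1 lb·ft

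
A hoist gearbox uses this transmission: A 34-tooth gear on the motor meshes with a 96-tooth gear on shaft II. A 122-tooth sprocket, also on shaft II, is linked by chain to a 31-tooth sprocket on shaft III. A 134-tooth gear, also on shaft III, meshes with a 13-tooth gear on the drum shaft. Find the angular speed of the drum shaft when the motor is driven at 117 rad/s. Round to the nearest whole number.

Gear mesh: ratio = 96/34 = 2.8235, so shaft II turns at 117 / 2.8235 = 41.438 rad/s.
Chain: ratio = 31/122 = 0.2541, so shaft III turns at 41.438 / 0.2541 = 163.08 rad/s.
Gear mesh: ratio = 13/134 = 0.097015, so the drum shaft turns at 163.08 / 0.097015 = 1680.9 rad/s.

1681 rad/s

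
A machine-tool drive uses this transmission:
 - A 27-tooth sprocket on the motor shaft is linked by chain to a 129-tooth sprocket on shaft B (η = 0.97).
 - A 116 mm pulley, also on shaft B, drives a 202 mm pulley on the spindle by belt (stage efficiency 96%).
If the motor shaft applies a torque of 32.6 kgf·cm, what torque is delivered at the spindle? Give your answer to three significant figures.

253 kgf·cm

chain 129/27 = 4.7778 → τ = 32.6·4.7778·0.97 = 151.08 kgf·cm
belt 202/116 = 1.7414 → τ = 151.08·1.7414·0.96 = 252.57 kgf·cm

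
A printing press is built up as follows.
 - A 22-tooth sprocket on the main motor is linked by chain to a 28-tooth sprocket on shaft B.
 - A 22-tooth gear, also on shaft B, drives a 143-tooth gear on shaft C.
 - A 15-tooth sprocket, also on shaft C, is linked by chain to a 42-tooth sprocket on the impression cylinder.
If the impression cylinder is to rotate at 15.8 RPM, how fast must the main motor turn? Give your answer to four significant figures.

366.0 RPM

Overall ratio R = 1.2727 × 6.5 × 2.8 = 23.164.
Required input speed = output speed × R = 15.8 × 23.164 = 365.99 RPM.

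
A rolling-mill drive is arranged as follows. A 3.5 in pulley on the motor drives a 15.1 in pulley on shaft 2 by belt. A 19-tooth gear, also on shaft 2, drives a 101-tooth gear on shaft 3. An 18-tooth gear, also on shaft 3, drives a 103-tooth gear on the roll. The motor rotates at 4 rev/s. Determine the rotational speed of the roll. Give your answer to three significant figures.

0.0305 rev/s

belt 15.1/3.5 = 4.3143 → 4/4.3143 = 0.92715 rev/s
gear mesh 101/19 = 5.3158 → 0.92715/5.3158 = 0.17441 rev/s
gear mesh 103/18 = 5.7222 → 0.17441/5.7222 = 0.03048 rev/s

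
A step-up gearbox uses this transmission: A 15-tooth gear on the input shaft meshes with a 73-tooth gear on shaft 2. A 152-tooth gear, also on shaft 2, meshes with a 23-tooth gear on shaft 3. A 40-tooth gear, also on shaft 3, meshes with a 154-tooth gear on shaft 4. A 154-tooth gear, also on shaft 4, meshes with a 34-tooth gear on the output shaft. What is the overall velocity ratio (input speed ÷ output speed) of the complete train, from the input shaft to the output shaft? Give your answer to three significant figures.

Each stage contributes driven/driver: gear mesh 73/15 = 4.8667, gear mesh 23/152 = 0.15132, gear mesh 154/40 = 3.85, gear mesh 34/154 = 0.22078.
Overall: 4.8667 × 0.15132 × 3.85 × 0.22078 = 0.62594.

0.626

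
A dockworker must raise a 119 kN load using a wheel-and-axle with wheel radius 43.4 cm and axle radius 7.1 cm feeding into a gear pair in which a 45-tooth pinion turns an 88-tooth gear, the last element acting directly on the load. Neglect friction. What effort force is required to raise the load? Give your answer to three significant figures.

9.96 kN

Wheel-and-axle MA = R/r = 43.4/7.1 = 6.1127.
Gear pair MA = 88/45 = 1.9556.
Combined ideal MA = 6.1127 × 1.9556 = 11.954.
Effort = load / MA = 119 / 11.954 = 9.9551 kN.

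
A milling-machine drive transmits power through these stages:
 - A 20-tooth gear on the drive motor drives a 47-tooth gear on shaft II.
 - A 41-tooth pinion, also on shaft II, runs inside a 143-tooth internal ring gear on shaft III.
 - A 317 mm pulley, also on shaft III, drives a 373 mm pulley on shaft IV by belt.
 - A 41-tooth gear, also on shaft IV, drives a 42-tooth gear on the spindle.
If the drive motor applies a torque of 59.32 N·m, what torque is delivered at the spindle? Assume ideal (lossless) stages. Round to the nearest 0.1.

Gear mesh: ratio = 47/20 = 2.35; torque at shaft II = 59.32 × 2.35 = 139.4 N·m.
Internal gear: ratio = 143/41 = 3.4878; torque at shaft III = 139.4 × 3.4878 = 486.21 N·m.
Belt: ratio = 373/317 = 1.1767; torque at shaft IV = 486.21 × 1.1767 = 572.1 N·m.
Gear mesh: ratio = 42/41 = 1.0244; torque at the spindle = 572.1 × 1.0244 = 586.05 N·m.

586.1 N·m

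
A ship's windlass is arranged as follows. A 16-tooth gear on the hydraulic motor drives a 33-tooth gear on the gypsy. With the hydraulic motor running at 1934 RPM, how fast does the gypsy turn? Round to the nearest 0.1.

the hydraulic motor → the gypsy (gear mesh, 33/16): 1934 ÷ 2.0625 = 937.7 RPM

937.7 RPM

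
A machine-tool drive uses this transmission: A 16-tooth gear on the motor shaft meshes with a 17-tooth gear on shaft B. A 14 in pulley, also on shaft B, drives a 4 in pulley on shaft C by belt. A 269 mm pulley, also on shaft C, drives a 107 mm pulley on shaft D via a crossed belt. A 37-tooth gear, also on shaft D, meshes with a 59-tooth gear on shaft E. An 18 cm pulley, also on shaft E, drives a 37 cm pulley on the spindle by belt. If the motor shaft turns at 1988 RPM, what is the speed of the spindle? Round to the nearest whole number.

gear mesh 17/16 = 1.0625 → 1988/1.0625 = 1871.1 RPM
belt 4/14 = 0.28571 → 1871.1/0.28571 = 6548.7 RPM
belt 107/269 = 0.39777 → 6548.7/0.39777 = 16464 RPM
gear mesh 59/37 = 1.5946 → 16464/1.5946 = 10325 RPM
belt 37/18 = 2.0556 → 10325/2.0556 = 5022.8 RPM

5023 RPM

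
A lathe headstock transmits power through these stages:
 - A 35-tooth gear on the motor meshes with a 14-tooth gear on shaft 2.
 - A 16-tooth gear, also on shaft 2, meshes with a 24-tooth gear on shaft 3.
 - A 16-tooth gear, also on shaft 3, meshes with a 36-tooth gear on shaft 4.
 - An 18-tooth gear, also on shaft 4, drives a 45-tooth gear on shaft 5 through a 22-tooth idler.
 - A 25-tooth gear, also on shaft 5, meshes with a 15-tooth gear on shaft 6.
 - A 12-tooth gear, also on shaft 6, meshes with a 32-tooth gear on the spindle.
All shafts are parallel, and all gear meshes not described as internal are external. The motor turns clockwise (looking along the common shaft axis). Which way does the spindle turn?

the motor → shaft 2: external mesh, 1 reversal → CCW.
shaft 2 → shaft 3: external mesh, 1 reversal → CW.
shaft 3 → shaft 4: external mesh, 1 reversal → CCW.
shaft 4 → shaft 5: driver → idler → driven is 2 external meshes, 2 reversals → CCW.
shaft 5 → shaft 6: external mesh, 1 reversal → CW.
shaft 6 → the spindle: external mesh, 1 reversal → CCW.
7 reversals in total — an odd number — so the spindle turns opposite to the motor.

counterclockwise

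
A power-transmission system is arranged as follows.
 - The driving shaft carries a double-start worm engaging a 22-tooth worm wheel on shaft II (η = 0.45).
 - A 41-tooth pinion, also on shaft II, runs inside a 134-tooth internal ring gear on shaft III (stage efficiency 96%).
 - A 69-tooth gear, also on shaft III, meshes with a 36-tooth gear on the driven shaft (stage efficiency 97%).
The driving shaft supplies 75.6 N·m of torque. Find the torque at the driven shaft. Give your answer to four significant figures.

worm 22/2 = 11 → τ = 75.6·11·0.45 = 374.22 N·m
internal gear 134/41 = 3.2683 → τ = 374.22·3.2683·0.96 = 1174.1 N·m
gear mesh 36/69 = 0.52174 → τ = 1174.1·0.52174·0.97 = 594.22 N·m

594.2 N·m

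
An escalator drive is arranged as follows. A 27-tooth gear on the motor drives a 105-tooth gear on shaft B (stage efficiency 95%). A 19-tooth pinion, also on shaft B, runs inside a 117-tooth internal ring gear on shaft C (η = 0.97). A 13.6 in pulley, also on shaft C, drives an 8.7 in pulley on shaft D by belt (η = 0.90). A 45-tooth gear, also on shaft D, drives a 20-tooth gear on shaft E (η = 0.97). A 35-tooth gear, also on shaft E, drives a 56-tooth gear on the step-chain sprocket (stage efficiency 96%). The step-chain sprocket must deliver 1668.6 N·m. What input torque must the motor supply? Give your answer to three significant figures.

Overall ratio R = 3.8889 × 6.1579 × 0.63971 × 0.44444 × 1.6 = 10.894; overall efficiency η = 0.95 × 0.97 × 0.90 × 0.97 × 0.96 = 0.7723.
Input torque = output torque / (R × η) = 1668.6 / (10.894 × 0.7723) = 198.33 N·m.

198 N·m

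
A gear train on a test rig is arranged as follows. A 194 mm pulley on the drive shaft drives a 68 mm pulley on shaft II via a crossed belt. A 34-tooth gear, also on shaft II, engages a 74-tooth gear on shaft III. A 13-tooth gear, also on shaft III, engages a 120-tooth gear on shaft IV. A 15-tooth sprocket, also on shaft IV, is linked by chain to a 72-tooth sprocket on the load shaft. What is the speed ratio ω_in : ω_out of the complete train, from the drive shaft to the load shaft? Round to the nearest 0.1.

33.8

Each stage contributes driven/driver: belt 68/194 = 0.35052, gear mesh 74/34 = 2.1765, gear mesh 120/13 = 9.2308, chain 72/15 = 4.8.
Overall: 0.35052 × 2.1765 × 9.2308 × 4.8 = 33.802.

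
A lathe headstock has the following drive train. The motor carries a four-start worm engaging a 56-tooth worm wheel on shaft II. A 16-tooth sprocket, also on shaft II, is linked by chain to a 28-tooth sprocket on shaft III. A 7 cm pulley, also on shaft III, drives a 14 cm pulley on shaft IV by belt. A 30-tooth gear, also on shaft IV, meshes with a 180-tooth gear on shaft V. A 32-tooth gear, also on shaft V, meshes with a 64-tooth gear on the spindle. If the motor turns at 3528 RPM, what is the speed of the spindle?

6 RPM

the motor → shaft II (worm, 56/4): 3528 ÷ 14 = 252 RPM
shaft II → shaft III (chain, 28/16): 252 ÷ 1.75 = 144 RPM
shaft III → shaft IV (belt, 14/7): 144 ÷ 2 = 72 RPM
shaft IV → shaft V (gear mesh, 180/30): 72 ÷ 6 = 12 RPM
shaft V → the spindle (gear mesh, 64/32): 12 ÷ 2 = 6 RPM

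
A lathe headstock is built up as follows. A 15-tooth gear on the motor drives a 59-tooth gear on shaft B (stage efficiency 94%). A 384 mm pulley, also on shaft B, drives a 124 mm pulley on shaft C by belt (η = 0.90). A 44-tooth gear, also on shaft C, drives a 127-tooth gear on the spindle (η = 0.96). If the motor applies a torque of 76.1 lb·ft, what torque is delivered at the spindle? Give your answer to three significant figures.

227 lb·ft

gear mesh 59/15 = 3.9333 → τ = 76.1·3.9333·0.94 = 281.37 lb·ft
belt 124/384 = 0.32292 → τ = 281.37·0.32292·0.90 = 81.772 lb·ft
gear mesh 127/44 = 2.8864 → τ = 81.772·2.8864·0.96 = 226.58 lb·ft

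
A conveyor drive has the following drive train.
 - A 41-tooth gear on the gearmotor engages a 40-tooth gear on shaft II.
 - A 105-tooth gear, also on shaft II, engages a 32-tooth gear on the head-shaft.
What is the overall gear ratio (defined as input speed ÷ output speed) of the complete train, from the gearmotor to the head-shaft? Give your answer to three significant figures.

0.297

Each stage contributes driven/driver: gear mesh 40/41 = 0.97561, gear mesh 32/105 = 0.30476.
Overall: 0.97561 × 0.30476 = 0.29733.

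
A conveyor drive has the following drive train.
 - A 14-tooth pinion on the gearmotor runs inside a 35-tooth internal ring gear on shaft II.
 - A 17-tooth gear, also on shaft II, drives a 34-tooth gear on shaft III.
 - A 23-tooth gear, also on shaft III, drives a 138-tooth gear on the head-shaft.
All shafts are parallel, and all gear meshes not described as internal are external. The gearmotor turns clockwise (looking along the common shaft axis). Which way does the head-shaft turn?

clockwise

the gearmotor → shaft II: internal mesh, same direction → CW.
shaft II → shaft III: external mesh, 1 reversal → CCW.
shaft III → the head-shaft: external mesh, 1 reversal → CW.
2 reversals in total — an even number — so the head-shaft turns the same way as the gearmotor.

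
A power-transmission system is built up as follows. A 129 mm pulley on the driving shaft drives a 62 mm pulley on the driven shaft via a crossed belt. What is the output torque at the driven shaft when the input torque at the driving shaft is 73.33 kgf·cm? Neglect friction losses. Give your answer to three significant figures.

35.2 kgf·cm

After the belt (62/129): 73.33 × 0.48062 = 35.244 kgf·cm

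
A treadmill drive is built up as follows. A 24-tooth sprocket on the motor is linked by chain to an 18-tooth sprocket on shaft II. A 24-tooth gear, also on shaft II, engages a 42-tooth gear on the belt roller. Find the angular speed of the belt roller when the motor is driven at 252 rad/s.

the motor → shaft II (chain, 18/24): 252 ÷ 0.75 = 336 rad/s
shaft II → the belt roller (gear mesh, 42/24): 336 ÷ 1.75 = 192 rad/s

192 rad/s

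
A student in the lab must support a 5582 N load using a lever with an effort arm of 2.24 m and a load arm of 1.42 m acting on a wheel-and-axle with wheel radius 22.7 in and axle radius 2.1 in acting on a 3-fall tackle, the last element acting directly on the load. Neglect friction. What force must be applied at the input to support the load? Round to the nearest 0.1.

109.1 N

Lever MA = effort arm / load arm = 2.24/1.42 = 1.5775.
Wheel-and-axle MA = R/r = 22.7/2.1 = 10.81.
Block-and-tackle MA = number of supporting rope parts = 3.
Combined ideal MA = 1.5775 × 10.81 × 3 = 51.155.
Effort = load / MA = 5582 / 51.155 = 109.12 N.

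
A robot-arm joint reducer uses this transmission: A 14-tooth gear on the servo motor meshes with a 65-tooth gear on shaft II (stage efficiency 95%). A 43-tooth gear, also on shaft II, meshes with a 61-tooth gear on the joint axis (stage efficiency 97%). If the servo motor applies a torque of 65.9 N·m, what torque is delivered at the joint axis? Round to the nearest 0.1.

Gear mesh: ratio = 65/14 = 4.6429; torque at shaft II = 65.9 × 4.6429 × 0.95 = 290.67 N·m.
Gear mesh: ratio = 61/43 = 1.4186; torque at the joint axis = 290.67 × 1.4186 × 0.97 = 399.97 N·m.

400.0 N·m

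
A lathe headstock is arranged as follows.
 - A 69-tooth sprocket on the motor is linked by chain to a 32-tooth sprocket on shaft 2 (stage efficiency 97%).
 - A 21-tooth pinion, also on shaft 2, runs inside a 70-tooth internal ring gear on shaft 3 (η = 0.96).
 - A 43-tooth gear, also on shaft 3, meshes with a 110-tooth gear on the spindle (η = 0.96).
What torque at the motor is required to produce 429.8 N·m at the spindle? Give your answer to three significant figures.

122 N·m

Overall ratio R = 0.46377 × 3.3333 × 2.5581 = 3.9546; overall efficiency η = 0.97 × 0.96 × 0.96 = 0.8940.
Input torque = output torque / (R × η) = 429.8 / (3.9546 × 0.8940) = 121.58 N·m.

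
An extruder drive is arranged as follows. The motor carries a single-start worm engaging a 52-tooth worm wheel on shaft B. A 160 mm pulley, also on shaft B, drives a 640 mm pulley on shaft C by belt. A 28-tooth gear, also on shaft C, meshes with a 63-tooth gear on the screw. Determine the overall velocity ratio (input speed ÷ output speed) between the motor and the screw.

Each stage contributes driven/driver: worm 52/1 = 52, belt 640/160 = 4, gear mesh 63/28 = 2.25.
Overall: 52 × 4 × 2.25 = 468.

468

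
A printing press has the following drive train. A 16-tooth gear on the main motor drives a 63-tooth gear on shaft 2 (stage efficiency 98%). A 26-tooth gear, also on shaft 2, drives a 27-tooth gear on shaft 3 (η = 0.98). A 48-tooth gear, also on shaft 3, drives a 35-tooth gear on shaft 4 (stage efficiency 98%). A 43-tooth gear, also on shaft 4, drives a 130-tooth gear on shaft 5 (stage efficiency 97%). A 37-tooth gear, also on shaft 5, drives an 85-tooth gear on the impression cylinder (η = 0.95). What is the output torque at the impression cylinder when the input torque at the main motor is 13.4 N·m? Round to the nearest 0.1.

240.7 N·m

Gear mesh: ratio = 63/16 = 3.9375; torque at shaft 2 = 13.4 × 3.9375 × 0.98 = 51.707 N·m.
Gear mesh: ratio = 27/26 = 1.0385; torque at shaft 3 = 51.707 × 1.0385 × 0.98 = 52.622 N·m.
Gear mesh: ratio = 35/48 = 0.72917; torque at shaft 4 = 52.622 × 0.72917 × 0.98 = 37.603 N·m.
Gear mesh: ratio = 130/43 = 3.0233; torque at shaft 5 = 37.603 × 3.0233 × 0.97 = 110.27 N·m.
Gear mesh: ratio = 85/37 = 2.2973; torque at the impression cylinder = 110.27 × 2.2973 × 0.95 = 240.66 N·m.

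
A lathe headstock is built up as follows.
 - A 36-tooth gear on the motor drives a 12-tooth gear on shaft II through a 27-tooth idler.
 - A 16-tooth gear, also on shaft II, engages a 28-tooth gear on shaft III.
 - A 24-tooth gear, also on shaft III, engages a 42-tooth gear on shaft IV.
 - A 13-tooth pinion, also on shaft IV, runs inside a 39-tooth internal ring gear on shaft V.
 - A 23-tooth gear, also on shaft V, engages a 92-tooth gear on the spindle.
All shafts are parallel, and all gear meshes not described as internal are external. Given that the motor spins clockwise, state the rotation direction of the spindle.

the motor → shaft II: driver → idler → driven is 2 external meshes, 2 reversals → CW.
shaft II → shaft III: external mesh, 1 reversal → CCW.
shaft III → shaft IV: external mesh, 1 reversal → CW.
shaft IV → shaft V: internal mesh, same direction → CW.
shaft V → the spindle: external mesh, 1 reversal → CCW.
5 reversals in total — an odd number — so the spindle turns opposite to the motor.

counterclockwise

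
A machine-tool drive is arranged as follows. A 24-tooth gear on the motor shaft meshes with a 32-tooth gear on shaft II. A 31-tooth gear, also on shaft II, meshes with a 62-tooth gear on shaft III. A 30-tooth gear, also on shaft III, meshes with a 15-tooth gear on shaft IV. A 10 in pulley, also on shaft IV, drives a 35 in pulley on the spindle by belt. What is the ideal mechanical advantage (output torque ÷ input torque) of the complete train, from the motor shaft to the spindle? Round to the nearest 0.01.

Each stage contributes driven/driver: gear mesh 32/24 = 1.3333, gear mesh 62/31 = 2, gear mesh 15/30 = 0.5, belt 35/10 = 3.5.
Overall: 1.3333 × 2 × 0.5 × 3.5 = 4.6667.

4.67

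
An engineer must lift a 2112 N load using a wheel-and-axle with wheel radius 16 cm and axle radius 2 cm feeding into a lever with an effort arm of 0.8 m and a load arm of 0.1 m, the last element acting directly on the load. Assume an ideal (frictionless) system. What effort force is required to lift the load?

33 N

Wheel-and-axle MA = R/r = 16/2 = 8.
Lever MA = effort arm / load arm = 0.8/0.1 = 8.
Combined ideal MA = 8 × 8 = 64.
Effort = load / MA = 2112 / 64 = 33 N.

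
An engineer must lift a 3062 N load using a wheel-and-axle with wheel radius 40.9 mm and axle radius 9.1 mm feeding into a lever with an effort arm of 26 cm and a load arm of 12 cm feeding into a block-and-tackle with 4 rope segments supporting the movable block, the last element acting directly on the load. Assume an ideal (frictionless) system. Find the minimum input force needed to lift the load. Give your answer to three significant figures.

78.6 N

Wheel-and-axle MA = R/r = 40.9/9.1 = 4.4945.
Lever MA = effort arm / load arm = 26/12 = 2.1667.
Block-and-tackle MA = number of supporting rope parts = 4.
Combined ideal MA = 4.4945 × 2.1667 × 4 = 38.952.
Effort = load / MA = 3062 / 38.952 = 78.609 N.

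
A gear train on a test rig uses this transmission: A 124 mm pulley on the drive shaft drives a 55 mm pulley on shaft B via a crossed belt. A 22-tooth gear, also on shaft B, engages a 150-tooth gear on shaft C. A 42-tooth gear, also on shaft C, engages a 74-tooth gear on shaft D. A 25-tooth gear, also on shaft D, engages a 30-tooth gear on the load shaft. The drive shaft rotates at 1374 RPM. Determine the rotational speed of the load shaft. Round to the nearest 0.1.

the drive shaft → shaft B (belt, 55/124): 1374 ÷ 0.44355 = 3097.7 RPM
shaft B → shaft C (gear mesh, 150/22): 3097.7 ÷ 6.8182 = 454.34 RPM
shaft C → shaft D (gear mesh, 74/42): 454.34 ÷ 1.7619 = 257.87 RPM
shaft D → the load shaft (gear mesh, 30/25): 257.87 ÷ 1.2 = 214.89 RPM

214.9 RPM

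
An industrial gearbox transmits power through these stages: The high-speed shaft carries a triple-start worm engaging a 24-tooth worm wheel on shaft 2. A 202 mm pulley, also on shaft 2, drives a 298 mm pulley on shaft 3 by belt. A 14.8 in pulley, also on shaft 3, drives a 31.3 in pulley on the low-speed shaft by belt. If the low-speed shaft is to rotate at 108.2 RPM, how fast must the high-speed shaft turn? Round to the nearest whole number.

Overall ratio R = 8 × 1.4752 × 2.1149 = 24.96.
Required input speed = output speed × R = 108.2 × 24.96 = 2700.6 RPM.

2701 RPM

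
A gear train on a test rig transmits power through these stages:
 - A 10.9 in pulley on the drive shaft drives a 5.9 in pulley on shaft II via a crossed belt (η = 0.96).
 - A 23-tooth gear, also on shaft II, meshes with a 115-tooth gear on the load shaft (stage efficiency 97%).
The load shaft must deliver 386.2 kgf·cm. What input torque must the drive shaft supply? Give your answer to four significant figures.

Overall ratio R = 0.54128 × 5 = 2.7064; overall efficiency η = 0.96 × 0.97 = 0.9312.
Input torque = output torque / (R × η) = 386.2 / (2.7064 × 0.9312) = 153.24 kgf·cm.

153.2 kgf·cm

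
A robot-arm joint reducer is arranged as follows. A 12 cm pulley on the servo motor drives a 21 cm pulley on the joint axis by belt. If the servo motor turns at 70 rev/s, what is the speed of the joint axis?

40 rev/s

the servo motor → the joint axis (belt, 21/12): 70 ÷ 1.75 = 40 rev/s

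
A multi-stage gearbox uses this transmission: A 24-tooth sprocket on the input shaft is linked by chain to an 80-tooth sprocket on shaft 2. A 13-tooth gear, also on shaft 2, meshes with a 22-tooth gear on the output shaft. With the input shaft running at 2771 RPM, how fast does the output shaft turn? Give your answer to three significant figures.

chain 80/24 = 3.3333 → 2771/3.3333 = 831.3 RPM
gear mesh 22/13 = 1.6923 → 831.3/1.6923 = 491.22 RPM

491 RPM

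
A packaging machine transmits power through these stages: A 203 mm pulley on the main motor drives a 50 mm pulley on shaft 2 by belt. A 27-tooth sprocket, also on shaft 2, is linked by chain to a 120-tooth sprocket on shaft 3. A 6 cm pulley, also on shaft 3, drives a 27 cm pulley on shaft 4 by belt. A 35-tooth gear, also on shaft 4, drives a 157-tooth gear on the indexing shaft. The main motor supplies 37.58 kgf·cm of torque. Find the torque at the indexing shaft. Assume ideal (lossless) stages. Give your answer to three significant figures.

830 kgf·cm

After the belt (50/203): 37.58 × 0.24631 = 9.2562 kgf·cm
After the chain (120/27): 9.2562 × 4.4444 = 41.138 kgf·cm
After the belt (27/6): 41.138 × 4.5 = 185.12 kgf·cm
After the gear mesh (157/35): 185.12 × 4.4857 = 830.41 kgf·cm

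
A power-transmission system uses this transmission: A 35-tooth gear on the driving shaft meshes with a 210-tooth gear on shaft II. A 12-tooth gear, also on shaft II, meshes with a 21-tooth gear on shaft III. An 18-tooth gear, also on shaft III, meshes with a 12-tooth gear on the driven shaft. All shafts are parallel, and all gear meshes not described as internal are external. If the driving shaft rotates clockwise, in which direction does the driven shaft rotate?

counterclockwise

the driving shaft → shaft II: external mesh, 1 reversal → CCW.
shaft II → shaft III: external mesh, 1 reversal → CW.
shaft III → the driven shaft: external mesh, 1 reversal → CCW.
3 reversals in total — an odd number — so the driven shaft turns opposite to the driving shaft.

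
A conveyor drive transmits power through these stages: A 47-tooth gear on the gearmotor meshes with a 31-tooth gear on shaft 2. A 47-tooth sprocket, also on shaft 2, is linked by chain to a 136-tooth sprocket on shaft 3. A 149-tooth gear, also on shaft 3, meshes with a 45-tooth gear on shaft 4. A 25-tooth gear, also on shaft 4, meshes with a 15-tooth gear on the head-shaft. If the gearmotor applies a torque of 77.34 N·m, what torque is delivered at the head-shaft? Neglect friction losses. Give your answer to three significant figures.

26.7 N·m

After the gear mesh (31/47): 77.34 × 0.65957 = 51.011 N·m
After the chain (136/47): 51.011 × 2.8936 = 147.61 N·m
After the gear mesh (45/149): 147.61 × 0.30201 = 44.58 N·m
After the gear mesh (15/25): 44.58 × 0.6 = 26.748 N·m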